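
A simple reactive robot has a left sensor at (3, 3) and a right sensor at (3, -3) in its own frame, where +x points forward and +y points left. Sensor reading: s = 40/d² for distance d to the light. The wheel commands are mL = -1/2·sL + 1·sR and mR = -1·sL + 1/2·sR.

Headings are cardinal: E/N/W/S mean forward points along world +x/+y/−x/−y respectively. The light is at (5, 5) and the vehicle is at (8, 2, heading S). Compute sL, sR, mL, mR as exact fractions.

5/9 10/9 5/6 0

left sensor world pos  = (11, -1); dL² = 72
right sensor world pos = (5, -1); dR² = 36
sL = 40/72 = 5/9
sR = 40/36 = 10/9
mL = -1/2·sL + 1·sR = 5/6
mR = -1·sL + 1/2·sR = 0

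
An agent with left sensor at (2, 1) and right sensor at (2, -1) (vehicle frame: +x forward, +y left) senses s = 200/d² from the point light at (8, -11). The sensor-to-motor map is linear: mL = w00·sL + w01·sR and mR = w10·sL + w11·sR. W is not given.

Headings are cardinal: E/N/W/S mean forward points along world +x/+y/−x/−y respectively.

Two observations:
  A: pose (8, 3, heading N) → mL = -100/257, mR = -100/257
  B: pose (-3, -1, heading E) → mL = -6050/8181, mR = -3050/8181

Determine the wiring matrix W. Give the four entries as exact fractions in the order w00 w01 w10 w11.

obs A: pose=(8,3,N) → sL=200/257, sR=200/257, mL=-100/257, mR=-100/257
obs B: pose=(-3,-1,E) → sL=100/101, sR=100/81, mL=-6050/8181, mR=-3050/8181
sensor matrix S = [[200/257, 200/257], [100/101, 100/81]]; det S = 400000/2102517
solve [mL_A; mL_B] = S·[w00; w01] and [mR_A; mR_B] = S·[w10; w11]:
  w00 = 1/2, w01 = -1, w10 = -1, w11 = 1/2

1/2 -1 -1 1/2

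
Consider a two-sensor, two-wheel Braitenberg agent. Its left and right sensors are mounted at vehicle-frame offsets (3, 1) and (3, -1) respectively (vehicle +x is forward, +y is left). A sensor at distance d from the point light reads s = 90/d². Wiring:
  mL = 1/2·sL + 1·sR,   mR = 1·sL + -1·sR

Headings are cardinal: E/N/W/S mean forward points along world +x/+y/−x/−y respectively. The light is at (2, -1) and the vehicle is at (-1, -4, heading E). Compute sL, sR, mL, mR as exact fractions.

45/2 45/8 135/8 135/8

left sensor world pos  = (2, -3); dL² = 4
right sensor world pos = (2, -5); dR² = 16
sL = 90/4 = 45/2
sR = 90/16 = 45/8
mL = 1/2·sL + 1·sR = 135/8
mR = 1·sL + -1·sR = 135/8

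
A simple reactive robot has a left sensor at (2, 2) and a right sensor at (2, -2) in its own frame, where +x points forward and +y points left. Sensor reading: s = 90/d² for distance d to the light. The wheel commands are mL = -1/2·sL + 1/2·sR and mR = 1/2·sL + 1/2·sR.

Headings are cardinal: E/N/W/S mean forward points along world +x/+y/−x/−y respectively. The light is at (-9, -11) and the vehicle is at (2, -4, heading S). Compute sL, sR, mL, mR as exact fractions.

45/97 45/53 990/5141 3375/5141

left sensor world pos  = (4, -6); dL² = 194
right sensor world pos = (0, -6); dR² = 106
sL = 90/194 = 45/97
sR = 90/106 = 45/53
mL = -1/2·sL + 1/2·sR = 990/5141
mR = 1/2·sL + 1/2·sR = 3375/5141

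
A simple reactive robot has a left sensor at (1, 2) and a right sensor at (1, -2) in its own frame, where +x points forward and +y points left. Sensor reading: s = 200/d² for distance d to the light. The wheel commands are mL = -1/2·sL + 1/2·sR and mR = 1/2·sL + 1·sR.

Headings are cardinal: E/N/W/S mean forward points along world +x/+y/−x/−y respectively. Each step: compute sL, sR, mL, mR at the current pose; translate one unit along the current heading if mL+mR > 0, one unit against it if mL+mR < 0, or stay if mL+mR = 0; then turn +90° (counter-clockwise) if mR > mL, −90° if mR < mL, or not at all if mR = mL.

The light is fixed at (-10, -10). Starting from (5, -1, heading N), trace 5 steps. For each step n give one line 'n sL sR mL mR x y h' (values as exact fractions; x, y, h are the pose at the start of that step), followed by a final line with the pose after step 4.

0 200/269 200/389 -12000/104641 92700/104641 5 -1 N
1 10/13 10/17 -20/221 215/221 5 0 W
2 200/337 8/9 448/3033 3596/3033 4 0 S
3 100/173 100/137 1800/23701 24150/23701 4 -1 E
4 200/269 200/389 -12000/104641 92700/104641 5 -1 N
final 5 0 W

n=0: pose=(5,-1,N); sL=200/269, sR=200/389; mL=-12000/104641, mR=92700/104641; mL+mR=300/389 → advance +1; mR−mL=104700/104641 → turn +1·90°
n=1: pose=(5,0,W); sL=10/13, sR=10/17; mL=-20/221, mR=215/221; mL+mR=15/17 → advance +1; mR−mL=235/221 → turn +1·90°
n=2: pose=(4,0,S); sL=200/337, sR=8/9; mL=448/3033, mR=3596/3033; mL+mR=4/3 → advance +1; mR−mL=3148/3033 → turn +1·90°
n=3: pose=(4,-1,E); sL=100/173, sR=100/137; mL=1800/23701, mR=24150/23701; mL+mR=150/137 → advance +1; mR−mL=22350/23701 → turn +1·90°
n=4: pose=(5,-1,N); sL=200/269, sR=200/389; mL=-12000/104641, mR=92700/104641; mL+mR=300/389 → advance +1; mR−mL=104700/104641 → turn +1·90°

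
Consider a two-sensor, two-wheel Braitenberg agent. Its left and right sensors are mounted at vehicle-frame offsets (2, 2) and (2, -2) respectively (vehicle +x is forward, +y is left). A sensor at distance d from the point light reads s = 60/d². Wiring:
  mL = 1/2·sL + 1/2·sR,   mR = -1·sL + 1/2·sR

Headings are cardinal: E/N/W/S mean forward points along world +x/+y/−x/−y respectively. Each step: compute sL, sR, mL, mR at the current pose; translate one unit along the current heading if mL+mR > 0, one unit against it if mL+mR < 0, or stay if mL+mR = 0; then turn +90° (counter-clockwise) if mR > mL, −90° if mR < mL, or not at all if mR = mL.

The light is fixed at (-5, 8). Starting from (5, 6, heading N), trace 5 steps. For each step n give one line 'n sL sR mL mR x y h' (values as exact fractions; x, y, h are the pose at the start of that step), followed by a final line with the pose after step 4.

n=0: pose=(5,6,N); sL=15/16, sR=5/12; mL=65/96, mR=-35/48; mL+mR=-5/96 → advance -1; mR−mL=-45/32 → turn -1·90°
n=1: pose=(5,5,E); sL=12/29, sR=60/169; mL=1884/4901, mR=-1158/4901; mL+mR=726/4901 → advance +1; mR−mL=-18/29 → turn -1·90°
n=2: pose=(6,5,S); sL=30/97, sR=30/53; mL=2250/5141, mR=-135/5141; mL+mR=2115/5141 → advance +1; mR−mL=-45/97 → turn -1·90°
n=3: pose=(6,4,W); sL=20/39, sR=12/17; mL=404/663, mR=-106/663; mL+mR=298/663 → advance +1; mR−mL=-10/13 → turn -1·90°
n=4: pose=(5,4,N); sL=15/17, sR=15/37; mL=405/629, mR=-855/1258; mL+mR=-45/1258 → advance -1; mR−mL=-45/34 → turn -1·90°

0 15/16 5/12 65/96 -35/48 5 6 N
1 12/29 60/169 1884/4901 -1158/4901 5 5 E
2 30/97 30/53 2250/5141 -135/5141 6 5 S
3 20/39 12/17 404/663 -106/663 6 4 W
4 15/17 15/37 405/629 -855/1258 5 4 N
final 5 3 E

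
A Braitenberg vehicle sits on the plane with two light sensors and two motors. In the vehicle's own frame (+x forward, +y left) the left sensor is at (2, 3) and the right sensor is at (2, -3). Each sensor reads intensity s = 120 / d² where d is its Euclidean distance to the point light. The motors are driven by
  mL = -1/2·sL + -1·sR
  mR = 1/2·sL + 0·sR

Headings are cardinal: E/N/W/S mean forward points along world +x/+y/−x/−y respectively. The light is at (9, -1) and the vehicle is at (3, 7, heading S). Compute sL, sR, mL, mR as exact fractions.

8/3 40/39 -92/39 4/3

left sensor world pos  = (6, 5); dL² = 45
right sensor world pos = (0, 5); dR² = 117
sL = 120/45 = 8/3
sR = 120/117 = 40/39
mL = -1/2·sL + -1·sR = -92/39
mR = 1/2·sL + 0·sR = 4/3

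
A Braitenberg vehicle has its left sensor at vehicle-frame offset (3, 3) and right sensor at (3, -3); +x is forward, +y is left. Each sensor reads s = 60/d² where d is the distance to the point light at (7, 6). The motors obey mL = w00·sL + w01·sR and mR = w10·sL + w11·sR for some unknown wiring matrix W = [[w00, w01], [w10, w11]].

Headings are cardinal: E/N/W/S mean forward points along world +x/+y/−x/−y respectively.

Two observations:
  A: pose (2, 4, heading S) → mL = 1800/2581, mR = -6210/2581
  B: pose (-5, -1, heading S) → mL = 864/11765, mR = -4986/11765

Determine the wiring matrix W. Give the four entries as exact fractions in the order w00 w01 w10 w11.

obs A: pose=(2,4,S) → sL=60/29, sR=60/89, mL=1800/2581, mR=-6210/2581
obs B: pose=(-5,-1,S) → sL=60/181, sR=12/65, mL=864/11765, mR=-4986/11765
sensor matrix S = [[60/29, 60/89], [60/181, 12/65]]; det S = 962496/6073093
solve [mL_A; mL_B] = S·[w00; w01] and [mR_A; mR_B] = S·[w10; w11]:
  w00 = 1/2, w01 = -1/2, w10 = -1, w11 = -1/2

1/2 -1/2 -1 -1/2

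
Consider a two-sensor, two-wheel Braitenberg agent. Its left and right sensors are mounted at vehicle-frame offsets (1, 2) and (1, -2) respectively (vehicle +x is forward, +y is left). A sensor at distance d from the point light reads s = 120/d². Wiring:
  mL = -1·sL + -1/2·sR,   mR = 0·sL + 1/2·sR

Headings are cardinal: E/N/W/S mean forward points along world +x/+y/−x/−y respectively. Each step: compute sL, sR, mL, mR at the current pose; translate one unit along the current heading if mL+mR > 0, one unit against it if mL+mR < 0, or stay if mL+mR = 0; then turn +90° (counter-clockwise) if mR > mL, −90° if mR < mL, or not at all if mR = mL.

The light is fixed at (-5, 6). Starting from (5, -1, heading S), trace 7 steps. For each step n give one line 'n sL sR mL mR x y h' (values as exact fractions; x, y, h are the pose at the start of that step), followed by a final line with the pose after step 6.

0 15/26 15/16 -435/416 15/32 5 -1 S
1 120/137 24/37 -6084/5069 12/37 5 0 E
2 60/37 60/73 -5490/2701 30/73 4 0 N
3 24/29 120/89 -3876/2581 60/89 4 -1 W
4 15/26 15/16 -435/416 15/32 5 -1 S
5 120/137 24/37 -6084/5069 12/37 5 0 E
6 60/37 60/73 -5490/2701 30/73 4 0 N
final 4 -1 W

n=0: pose=(5,-1,S); sL=15/26, sR=15/16; mL=-435/416, mR=15/32; mL+mR=-15/26 → advance -1; mR−mL=315/208 → turn +1·90°
n=1: pose=(5,0,E); sL=120/137, sR=24/37; mL=-6084/5069, mR=12/37; mL+mR=-120/137 → advance -1; mR−mL=7728/5069 → turn +1·90°
n=2: pose=(4,0,N); sL=60/37, sR=60/73; mL=-5490/2701, mR=30/73; mL+mR=-60/37 → advance -1; mR−mL=6600/2701 → turn +1·90°
n=3: pose=(4,-1,W); sL=24/29, sR=120/89; mL=-3876/2581, mR=60/89; mL+mR=-24/29 → advance -1; mR−mL=5616/2581 → turn +1·90°
n=4: pose=(5,-1,S); sL=15/26, sR=15/16; mL=-435/416, mR=15/32; mL+mR=-15/26 → advance -1; mR−mL=315/208 → turn +1·90°
n=5: pose=(5,0,E); sL=120/137, sR=24/37; mL=-6084/5069, mR=12/37; mL+mR=-120/137 → advance -1; mR−mL=7728/5069 → turn +1·90°
n=6: pose=(4,0,N); sL=60/37, sR=60/73; mL=-5490/2701, mR=30/73; mL+mR=-60/37 → advance -1; mR−mL=6600/2701 → turn +1·90°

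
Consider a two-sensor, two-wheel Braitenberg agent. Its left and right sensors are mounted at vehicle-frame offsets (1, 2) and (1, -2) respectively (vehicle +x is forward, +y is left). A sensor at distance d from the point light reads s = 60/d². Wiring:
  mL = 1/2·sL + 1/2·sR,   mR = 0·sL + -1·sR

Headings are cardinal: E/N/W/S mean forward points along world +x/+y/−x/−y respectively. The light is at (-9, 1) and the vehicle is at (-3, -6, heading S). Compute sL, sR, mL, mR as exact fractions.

15/32 3/4 39/64 -3/4

left sensor world pos  = (-1, -7); dL² = 128
right sensor world pos = (-5, -7); dR² = 80
sL = 60/128 = 15/32
sR = 60/80 = 3/4
mL = 1/2·sL + 1/2·sR = 39/64
mR = 0·sL + -1·sR = -3/4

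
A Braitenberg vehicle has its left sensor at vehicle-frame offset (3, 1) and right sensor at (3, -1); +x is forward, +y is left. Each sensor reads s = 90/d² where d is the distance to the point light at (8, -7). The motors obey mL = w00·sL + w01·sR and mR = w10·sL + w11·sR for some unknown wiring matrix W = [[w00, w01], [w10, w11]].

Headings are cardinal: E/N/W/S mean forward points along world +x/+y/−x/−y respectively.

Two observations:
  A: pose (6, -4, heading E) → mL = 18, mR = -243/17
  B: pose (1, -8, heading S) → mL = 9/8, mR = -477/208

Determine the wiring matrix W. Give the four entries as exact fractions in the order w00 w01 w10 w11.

0 1 -1 -1/2

obs A: pose=(6,-4,E) → sL=90/17, sR=18, mL=18, mR=-243/17
obs B: pose=(1,-8,S) → sL=45/26, sR=9/8, mL=9/8, mR=-477/208
sensor matrix S = [[90/17, 18], [45/26, 9/8]]; det S = -22275/884
solve [mL_A; mL_B] = S·[w00; w01] and [mR_A; mR_B] = S·[w10; w11]:
  w00 = 0, w01 = 1, w10 = -1, w11 = -1/2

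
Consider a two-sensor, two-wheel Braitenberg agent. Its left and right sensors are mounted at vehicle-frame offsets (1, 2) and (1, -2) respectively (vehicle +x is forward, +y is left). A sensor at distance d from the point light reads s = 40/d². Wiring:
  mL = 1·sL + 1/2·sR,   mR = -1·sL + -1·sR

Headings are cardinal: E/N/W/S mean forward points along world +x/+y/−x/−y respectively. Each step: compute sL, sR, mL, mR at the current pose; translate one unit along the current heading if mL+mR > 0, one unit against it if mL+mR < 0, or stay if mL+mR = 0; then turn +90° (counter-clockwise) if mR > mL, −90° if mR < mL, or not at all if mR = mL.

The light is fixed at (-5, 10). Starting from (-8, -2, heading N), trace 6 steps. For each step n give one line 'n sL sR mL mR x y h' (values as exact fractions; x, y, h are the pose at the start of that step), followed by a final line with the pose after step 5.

n=0: pose=(-8,-2,N); sL=20/73, sR=20/61; mL=1950/4453, mR=-2680/4453; mL+mR=-10/61 → advance -1; mR−mL=-4630/4453 → turn -1·90°
n=1: pose=(-8,-3,E); sL=8/25, sR=40/229; mL=2332/5725, mR=-2832/5725; mL+mR=-20/229 → advance -1; mR−mL=-5164/5725 → turn -1·90°
n=2: pose=(-9,-3,S); sL=1/5, sR=5/29; mL=83/290, mR=-54/145; mL+mR=-5/58 → advance -1; mR−mL=-191/290 → turn -1·90°
n=3: pose=(-9,-2,W); sL=40/221, sR=8/25; mL=1884/5525, mR=-2768/5525; mL+mR=-4/25 → advance -1; mR−mL=-4652/5525 → turn -1·90°
n=4: pose=(-8,-2,N); sL=20/73, sR=20/61; mL=1950/4453, mR=-2680/4453; mL+mR=-10/61 → advance -1; mR−mL=-4630/4453 → turn -1·90°
n=5: pose=(-8,-3,E); sL=8/25, sR=40/229; mL=2332/5725, mR=-2832/5725; mL+mR=-20/229 → advance -1; mR−mL=-5164/5725 → turn -1·90°

0 20/73 20/61 1950/4453 -2680/4453 -8 -2 N
1 8/25 40/229 2332/5725 -2832/5725 -8 -3 E
2 1/5 5/29 83/290 -54/145 -9 -3 S
3 40/221 8/25 1884/5525 -2768/5525 -9 -2 W
4 20/73 20/61 1950/4453 -2680/4453 -8 -2 N
5 8/25 40/229 2332/5725 -2832/5725 -8 -3 E
final -9 -3 S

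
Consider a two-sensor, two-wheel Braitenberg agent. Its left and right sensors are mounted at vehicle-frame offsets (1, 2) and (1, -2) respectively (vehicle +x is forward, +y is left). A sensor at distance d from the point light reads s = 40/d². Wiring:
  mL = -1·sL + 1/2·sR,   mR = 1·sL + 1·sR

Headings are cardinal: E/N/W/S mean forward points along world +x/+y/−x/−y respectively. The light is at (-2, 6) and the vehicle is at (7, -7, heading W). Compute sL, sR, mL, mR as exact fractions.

40/289 8/37 -324/10693 3792/10693

left sensor world pos  = (6, -9); dL² = 289
right sensor world pos = (6, -5); dR² = 185
sL = 40/289 = 40/289
sR = 40/185 = 8/37
mL = -1·sL + 1/2·sR = -324/10693
mR = 1·sL + 1·sR = 3792/10693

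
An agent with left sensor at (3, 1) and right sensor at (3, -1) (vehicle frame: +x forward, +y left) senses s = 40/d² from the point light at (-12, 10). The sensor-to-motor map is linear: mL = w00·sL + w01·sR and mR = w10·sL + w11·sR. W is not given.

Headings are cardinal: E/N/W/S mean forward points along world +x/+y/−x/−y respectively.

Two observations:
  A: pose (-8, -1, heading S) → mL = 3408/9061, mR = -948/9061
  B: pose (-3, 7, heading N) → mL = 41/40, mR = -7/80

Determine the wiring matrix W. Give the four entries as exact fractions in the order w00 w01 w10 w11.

1 1 1/2 -1

obs A: pose=(-8,-1,S) → sL=40/221, sR=8/41, mL=3408/9061, mR=-948/9061
obs B: pose=(-3,7,N) → sL=5/8, sR=2/5, mL=41/40, mR=-7/80
sensor matrix S = [[40/221, 8/41], [5/8, 2/5]]; det S = -449/9061
solve [mL_A; mL_B] = S·[w00; w01] and [mR_A; mR_B] = S·[w10; w11]:
  w00 = 1, w01 = 1, w10 = 1/2, w11 = -1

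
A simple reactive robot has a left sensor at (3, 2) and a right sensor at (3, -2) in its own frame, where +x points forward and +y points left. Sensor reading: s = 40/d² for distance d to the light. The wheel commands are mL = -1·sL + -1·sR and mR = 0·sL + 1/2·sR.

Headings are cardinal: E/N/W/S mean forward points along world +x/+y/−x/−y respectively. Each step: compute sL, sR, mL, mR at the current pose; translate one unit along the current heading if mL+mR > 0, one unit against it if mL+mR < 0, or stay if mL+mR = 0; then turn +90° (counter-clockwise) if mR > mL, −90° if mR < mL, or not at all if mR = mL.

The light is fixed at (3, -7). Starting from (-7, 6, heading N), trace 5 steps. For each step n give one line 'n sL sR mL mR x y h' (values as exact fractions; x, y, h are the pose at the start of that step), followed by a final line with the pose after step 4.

n=0: pose=(-7,6,N); sL=1/10, sR=1/8; mL=-9/40, mR=1/16; mL+mR=-13/80 → advance -1; mR−mL=23/80 → turn +1·90°
n=1: pose=(-7,5,W); sL=40/269, sR=8/73; mL=-5072/19637, mR=4/73; mL+mR=-3996/19637 → advance -1; mR−mL=6148/19637 → turn +1·90°
n=2: pose=(-6,5,S); sL=4/13, sR=20/101; mL=-664/1313, mR=10/101; mL+mR=-534/1313 → advance -1; mR−mL=794/1313 → turn +1·90°
n=3: pose=(-6,6,E); sL=40/261, sR=40/157; mL=-16720/40977, mR=20/157; mL+mR=-11500/40977 → advance -1; mR−mL=21940/40977 → turn +1·90°
n=4: pose=(-7,6,N); sL=1/10, sR=1/8; mL=-9/40, mR=1/16; mL+mR=-13/80 → advance -1; mR−mL=23/80 → turn +1·90°

0 1/10 1/8 -9/40 1/16 -7 6 N
1 40/269 8/73 -5072/19637 4/73 -7 5 W
2 4/13 20/101 -664/1313 10/101 -6 5 S
3 40/261 40/157 -16720/40977 20/157 -6 6 E
4 1/10 1/8 -9/40 1/16 -7 6 N
final -7 5 W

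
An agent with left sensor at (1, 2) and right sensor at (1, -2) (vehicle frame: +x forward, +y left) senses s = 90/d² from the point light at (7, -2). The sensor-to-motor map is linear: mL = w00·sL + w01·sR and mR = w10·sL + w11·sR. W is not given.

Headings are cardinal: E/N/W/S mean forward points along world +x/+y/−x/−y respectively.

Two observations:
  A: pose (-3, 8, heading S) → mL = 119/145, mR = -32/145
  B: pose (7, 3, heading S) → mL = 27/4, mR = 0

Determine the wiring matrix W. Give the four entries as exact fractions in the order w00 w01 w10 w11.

1 1/2 -1 1

obs A: pose=(-3,8,S) → sL=18/29, sR=2/5, mL=119/145, mR=-32/145
obs B: pose=(7,3,S) → sL=9/2, sR=9/2, mL=27/4, mR=0
sensor matrix S = [[18/29, 2/5], [9/2, 9/2]]; det S = 144/145
solve [mL_A; mL_B] = S·[w00; w01] and [mR_A; mR_B] = S·[w10; w11]:
  w00 = 1, w01 = 1/2, w10 = -1, w11 = 1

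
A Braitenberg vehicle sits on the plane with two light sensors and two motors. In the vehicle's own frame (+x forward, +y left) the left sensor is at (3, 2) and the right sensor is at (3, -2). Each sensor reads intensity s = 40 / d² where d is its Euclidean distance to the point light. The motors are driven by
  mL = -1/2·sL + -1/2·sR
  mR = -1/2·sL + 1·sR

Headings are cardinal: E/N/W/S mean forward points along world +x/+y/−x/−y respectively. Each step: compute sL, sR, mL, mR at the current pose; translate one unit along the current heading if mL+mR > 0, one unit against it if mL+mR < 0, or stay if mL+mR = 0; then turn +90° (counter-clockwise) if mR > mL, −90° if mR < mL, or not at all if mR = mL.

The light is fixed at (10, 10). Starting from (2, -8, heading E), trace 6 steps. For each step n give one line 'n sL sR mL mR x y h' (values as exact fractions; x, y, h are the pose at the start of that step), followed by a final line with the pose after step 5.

n=0: pose=(2,-8,E); sL=40/281, sR=8/85; mL=-2824/23885, mR=548/23885; mL+mR=-2276/23885 → advance -1; mR−mL=12/85 → turn +1·90°
n=1: pose=(1,-8,N); sL=20/173, sR=20/137; mL=-3100/23701, mR=2090/23701; mL+mR=-1010/23701 → advance -1; mR−mL=30/137 → turn +1·90°
n=2: pose=(1,-9,W); sL=8/117, sR=40/433; mL=-4072/50661, mR=2948/50661; mL+mR=-1124/50661 → advance -1; mR−mL=60/433 → turn +1·90°
n=3: pose=(2,-9,S); sL=1/13, sR=5/73; mL=-69/949, mR=57/1898; mL+mR=-81/1898 → advance -1; mR−mL=15/146 → turn +1·90°
n=4: pose=(2,-8,E); sL=40/281, sR=8/85; mL=-2824/23885, mR=548/23885; mL+mR=-2276/23885 → advance -1; mR−mL=12/85 → turn +1·90°
n=5: pose=(1,-8,N); sL=20/173, sR=20/137; mL=-3100/23701, mR=2090/23701; mL+mR=-1010/23701 → advance -1; mR−mL=30/137 → turn +1·90°

0 40/281 8/85 -2824/23885 548/23885 2 -8 E
1 20/173 20/137 -3100/23701 2090/23701 1 -8 N
2 8/117 40/433 -4072/50661 2948/50661 1 -9 W
3 1/13 5/73 -69/949 57/1898 2 -9 S
4 40/281 8/85 -2824/23885 548/23885 2 -8 E
5 20/173 20/137 -3100/23701 2090/23701 1 -8 N
final 1 -9 W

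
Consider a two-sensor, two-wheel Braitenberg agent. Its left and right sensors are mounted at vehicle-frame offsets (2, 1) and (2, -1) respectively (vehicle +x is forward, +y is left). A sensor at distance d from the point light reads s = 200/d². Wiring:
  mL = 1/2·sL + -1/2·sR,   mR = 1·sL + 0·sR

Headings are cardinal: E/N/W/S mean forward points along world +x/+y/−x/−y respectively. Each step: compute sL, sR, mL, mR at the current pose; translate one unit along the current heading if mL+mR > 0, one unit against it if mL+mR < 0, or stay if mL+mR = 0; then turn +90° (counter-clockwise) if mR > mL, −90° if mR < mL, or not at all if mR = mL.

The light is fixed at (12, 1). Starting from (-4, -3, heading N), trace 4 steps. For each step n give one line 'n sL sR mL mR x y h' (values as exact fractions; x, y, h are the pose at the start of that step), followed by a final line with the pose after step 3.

0 200/293 200/229 -6400/67097 200/293 -4 -3 N
1 10/17 25/41 -15/1394 10/17 -4 -2 W
2 200/281 200/349 6800/98069 200/281 -5 -2 S
3 100/117 4/5 16/585 100/117 -5 -3 E
final -4 -3 N

n=0: pose=(-4,-3,N); sL=200/293, sR=200/229; mL=-6400/67097, mR=200/293; mL+mR=39400/67097 → advance +1; mR−mL=52200/67097 → turn +1·90°
n=1: pose=(-4,-2,W); sL=10/17, sR=25/41; mL=-15/1394, mR=10/17; mL+mR=805/1394 → advance +1; mR−mL=835/1394 → turn +1·90°
n=2: pose=(-5,-2,S); sL=200/281, sR=200/349; mL=6800/98069, mR=200/281; mL+mR=76600/98069 → advance +1; mR−mL=63000/98069 → turn +1·90°
n=3: pose=(-5,-3,E); sL=100/117, sR=4/5; mL=16/585, mR=100/117; mL+mR=172/195 → advance +1; mR−mL=484/585 → turn +1·90°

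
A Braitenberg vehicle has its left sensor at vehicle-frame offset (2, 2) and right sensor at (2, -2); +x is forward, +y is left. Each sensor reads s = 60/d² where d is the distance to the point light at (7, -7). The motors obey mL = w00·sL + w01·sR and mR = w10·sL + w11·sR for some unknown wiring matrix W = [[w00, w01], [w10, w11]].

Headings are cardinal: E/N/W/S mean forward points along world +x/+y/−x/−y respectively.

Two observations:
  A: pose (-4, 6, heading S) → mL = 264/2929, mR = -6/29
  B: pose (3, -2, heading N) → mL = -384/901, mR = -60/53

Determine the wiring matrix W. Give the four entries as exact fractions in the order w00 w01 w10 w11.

1 -1 0 -1

obs A: pose=(-4,6,S) → sL=30/101, sR=6/29, mL=264/2929, mR=-6/29
obs B: pose=(3,-2,N) → sL=12/17, sR=60/53, mL=-384/901, mR=-60/53
sensor matrix S = [[30/101, 6/29], [12/17, 60/53]]; det S = 501984/2639029
solve [mL_A; mL_B] = S·[w00; w01] and [mR_A; mR_B] = S·[w10; w11]:
  w00 = 1, w01 = -1, w10 = 0, w11 = -1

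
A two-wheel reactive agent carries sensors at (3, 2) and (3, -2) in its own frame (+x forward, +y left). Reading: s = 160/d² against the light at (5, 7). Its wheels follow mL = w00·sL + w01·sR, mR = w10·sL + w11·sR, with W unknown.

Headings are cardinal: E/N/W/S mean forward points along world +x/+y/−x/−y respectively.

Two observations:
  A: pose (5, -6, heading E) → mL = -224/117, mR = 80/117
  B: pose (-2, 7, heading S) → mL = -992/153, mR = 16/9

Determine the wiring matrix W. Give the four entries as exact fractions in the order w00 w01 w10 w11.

obs A: pose=(5,-6,E) → sL=16/13, sR=80/117, mL=-224/117, mR=80/117
obs B: pose=(-2,7,S) → sL=80/17, sR=16/9, mL=-992/153, mR=16/9
sensor matrix S = [[16/13, 80/117], [80/17, 16/9]]; det S = -2048/1989
solve [mL_A; mL_B] = S·[w00; w01] and [mR_A; mR_B] = S·[w10; w11]:
  w00 = -1, w01 = -1, w10 = 0, w11 = 1

-1 -1 0 1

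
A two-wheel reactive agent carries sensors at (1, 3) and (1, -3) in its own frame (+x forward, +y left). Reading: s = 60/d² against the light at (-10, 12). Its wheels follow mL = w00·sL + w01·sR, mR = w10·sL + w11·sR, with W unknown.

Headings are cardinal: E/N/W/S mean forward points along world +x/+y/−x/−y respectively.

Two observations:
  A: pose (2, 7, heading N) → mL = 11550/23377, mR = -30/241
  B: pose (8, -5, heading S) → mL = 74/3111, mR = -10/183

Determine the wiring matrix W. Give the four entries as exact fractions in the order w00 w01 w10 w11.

obs A: pose=(2,7,N) → sL=60/97, sR=60/241, mL=11550/23377, mR=-30/241
obs B: pose=(8,-5,S) → sL=4/51, sR=20/183, mL=74/3111, mR=-10/183
sensor matrix S = [[60/97, 60/241], [4/51, 20/183]]; det S = 1165440/24241949
solve [mL_A; mL_B] = S·[w00; w01] and [mR_A; mR_B] = S·[w10; w11]:
  w00 = 1, w01 = -1/2, w10 = 0, w11 = -1/2

1 -1/2 0 -1/2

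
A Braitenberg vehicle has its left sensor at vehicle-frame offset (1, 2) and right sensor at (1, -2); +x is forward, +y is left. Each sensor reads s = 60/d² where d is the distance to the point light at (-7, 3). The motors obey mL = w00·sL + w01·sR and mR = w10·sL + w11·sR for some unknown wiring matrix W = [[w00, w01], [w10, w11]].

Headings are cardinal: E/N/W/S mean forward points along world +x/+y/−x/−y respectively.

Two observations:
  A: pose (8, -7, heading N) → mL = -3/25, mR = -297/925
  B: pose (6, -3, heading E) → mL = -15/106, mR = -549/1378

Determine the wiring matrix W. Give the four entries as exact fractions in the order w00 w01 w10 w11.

obs A: pose=(8,-7,N) → sL=6/25, sR=6/37, mL=-3/25, mR=-297/925
obs B: pose=(6,-3,E) → sL=15/53, sR=3/13, mL=-15/106, mR=-549/1378
sensor matrix S = [[6/25, 6/37], [15/53, 3/13]]; det S = 6048/637325
solve [mL_A; mL_B] = S·[w00; w01] and [mR_A; mR_B] = S·[w10; w11]:
  w00 = -1/2, w01 = 0, w10 = -1, w11 = -1/2

-1/2 0 -1 -1/2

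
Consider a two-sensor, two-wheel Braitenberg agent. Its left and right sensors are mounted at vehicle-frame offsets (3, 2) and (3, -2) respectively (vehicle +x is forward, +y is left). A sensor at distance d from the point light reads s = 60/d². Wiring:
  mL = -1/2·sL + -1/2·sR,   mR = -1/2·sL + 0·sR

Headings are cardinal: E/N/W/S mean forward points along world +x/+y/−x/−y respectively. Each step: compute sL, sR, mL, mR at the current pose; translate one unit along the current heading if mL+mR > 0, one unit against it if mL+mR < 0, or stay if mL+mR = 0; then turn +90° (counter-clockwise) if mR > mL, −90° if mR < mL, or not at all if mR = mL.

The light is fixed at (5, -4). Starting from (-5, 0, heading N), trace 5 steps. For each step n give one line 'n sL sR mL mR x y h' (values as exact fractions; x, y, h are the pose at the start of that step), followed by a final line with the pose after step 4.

0 60/193 60/113 -9180/21809 -30/193 -5 0 N
1 6/17 30/97 -546/1649 -3/17 -5 -1 W
2 60/49 60/121 -5100/5929 -30/49 -4 -1 S
3 5/6 3/2 -7/6 -5/12 -4 0 E
4 60/193 60/113 -9180/21809 -30/193 -5 0 N
final -5 -1 W

n=0: pose=(-5,0,N); sL=60/193, sR=60/113; mL=-9180/21809, mR=-30/193; mL+mR=-12570/21809 → advance -1; mR−mL=30/113 → turn +1·90°
n=1: pose=(-5,-1,W); sL=6/17, sR=30/97; mL=-546/1649, mR=-3/17; mL+mR=-837/1649 → advance -1; mR−mL=15/97 → turn +1·90°
n=2: pose=(-4,-1,S); sL=60/49, sR=60/121; mL=-5100/5929, mR=-30/49; mL+mR=-8730/5929 → advance -1; mR−mL=30/121 → turn +1·90°
n=3: pose=(-4,0,E); sL=5/6, sR=3/2; mL=-7/6, mR=-5/12; mL+mR=-19/12 → advance -1; mR−mL=3/4 → turn +1·90°
n=4: pose=(-5,0,N); sL=60/193, sR=60/113; mL=-9180/21809, mR=-30/193; mL+mR=-12570/21809 → advance -1; mR−mL=30/113 → turn +1·90°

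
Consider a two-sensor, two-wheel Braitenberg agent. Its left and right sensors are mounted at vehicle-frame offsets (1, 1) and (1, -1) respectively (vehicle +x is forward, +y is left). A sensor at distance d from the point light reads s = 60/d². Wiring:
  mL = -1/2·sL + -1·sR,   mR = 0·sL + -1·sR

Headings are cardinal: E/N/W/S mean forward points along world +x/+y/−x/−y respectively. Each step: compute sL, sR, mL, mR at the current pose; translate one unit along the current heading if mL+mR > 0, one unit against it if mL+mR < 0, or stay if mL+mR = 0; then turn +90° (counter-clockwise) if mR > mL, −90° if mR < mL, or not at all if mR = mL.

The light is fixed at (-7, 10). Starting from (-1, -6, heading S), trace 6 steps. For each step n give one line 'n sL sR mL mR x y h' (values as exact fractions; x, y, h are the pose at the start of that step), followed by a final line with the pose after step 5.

0 30/169 30/157 -7425/26533 -30/157 -1 -6 S
1 12/49 12/61 -954/2989 -12/61 -1 -5 E
2 15/53 15/58 -615/1537 -15/58 -2 -5 N
3 12/61 60/241 -5106/14701 -60/241 -2 -6 W
4 30/169 30/157 -7425/26533 -30/157 -1 -6 S
5 12/49 12/61 -954/2989 -12/61 -1 -5 E
final -2 -5 N

n=0: pose=(-1,-6,S); sL=30/169, sR=30/157; mL=-7425/26533, mR=-30/157; mL+mR=-12495/26533 → advance -1; mR−mL=15/169 → turn +1·90°
n=1: pose=(-1,-5,E); sL=12/49, sR=12/61; mL=-954/2989, mR=-12/61; mL+mR=-1542/2989 → advance -1; mR−mL=6/49 → turn +1·90°
n=2: pose=(-2,-5,N); sL=15/53, sR=15/58; mL=-615/1537, mR=-15/58; mL+mR=-2025/3074 → advance -1; mR−mL=15/106 → turn +1·90°
n=3: pose=(-2,-6,W); sL=12/61, sR=60/241; mL=-5106/14701, mR=-60/241; mL+mR=-8766/14701 → advance -1; mR−mL=6/61 → turn +1·90°
n=4: pose=(-1,-6,S); sL=30/169, sR=30/157; mL=-7425/26533, mR=-30/157; mL+mR=-12495/26533 → advance -1; mR−mL=15/169 → turn +1·90°
n=5: pose=(-1,-5,E); sL=12/49, sR=12/61; mL=-954/2989, mR=-12/61; mL+mR=-1542/2989 → advance -1; mR−mL=6/49 → turn +1·90°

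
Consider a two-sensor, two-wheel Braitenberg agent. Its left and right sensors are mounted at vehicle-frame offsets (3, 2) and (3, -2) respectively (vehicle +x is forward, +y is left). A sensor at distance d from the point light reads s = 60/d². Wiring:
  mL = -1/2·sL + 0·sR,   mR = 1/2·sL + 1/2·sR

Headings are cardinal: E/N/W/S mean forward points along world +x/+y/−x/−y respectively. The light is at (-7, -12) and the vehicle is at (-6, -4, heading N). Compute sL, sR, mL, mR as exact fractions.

30/61 6/13 -15/61 378/793

left sensor world pos  = (-8, -1); dL² = 122
right sensor world pos = (-4, -1); dR² = 130
sL = 60/122 = 30/61
sR = 60/130 = 6/13
mL = -1/2·sL + 0·sR = -15/61
mR = 1/2·sL + 1/2·sR = 378/793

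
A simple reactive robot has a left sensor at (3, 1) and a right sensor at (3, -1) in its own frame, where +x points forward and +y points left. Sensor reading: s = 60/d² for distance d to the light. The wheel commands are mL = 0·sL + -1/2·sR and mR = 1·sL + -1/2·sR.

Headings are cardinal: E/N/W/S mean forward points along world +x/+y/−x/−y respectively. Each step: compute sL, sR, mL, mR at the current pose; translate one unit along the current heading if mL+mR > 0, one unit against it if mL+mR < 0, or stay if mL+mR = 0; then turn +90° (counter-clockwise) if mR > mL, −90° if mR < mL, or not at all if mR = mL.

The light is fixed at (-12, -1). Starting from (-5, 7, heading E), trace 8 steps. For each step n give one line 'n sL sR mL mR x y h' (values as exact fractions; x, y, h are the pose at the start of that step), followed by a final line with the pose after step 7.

n=0: pose=(-5,7,E); sL=60/181, sR=60/149; mL=-30/149, mR=3510/26969; mL+mR=-1920/26969 → advance -1; mR−mL=60/181 → turn +1·90°
n=1: pose=(-6,7,N); sL=30/73, sR=6/17; mL=-3/17, mR=291/1241; mL+mR=72/1241 → advance +1; mR−mL=30/73 → turn +1·90°
n=2: pose=(-6,8,W); sL=60/73, sR=60/109; mL=-30/109, mR=4350/7957; mL+mR=2160/7957 → advance +1; mR−mL=60/73 → turn +1·90°
n=3: pose=(-7,8,S); sL=5/6, sR=15/13; mL=-15/26, mR=10/39; mL+mR=-25/78 → advance -1; mR−mL=5/6 → turn +1·90°
n=4: pose=(-7,9,E); sL=12/37, sR=12/29; mL=-6/29, mR=126/1073; mL+mR=-96/1073 → advance -1; mR−mL=12/37 → turn +1·90°
n=5: pose=(-8,9,N); sL=30/89, sR=30/97; mL=-15/97, mR=1575/8633; mL+mR=240/8633 → advance +1; mR−mL=30/89 → turn +1·90°
n=6: pose=(-8,10,W); sL=60/101, sR=12/29; mL=-6/29, mR=1134/2929; mL+mR=528/2929 → advance +1; mR−mL=60/101 → turn +1·90°
n=7: pose=(-9,10,S); sL=3/4, sR=15/17; mL=-15/34, mR=21/68; mL+mR=-9/68 → advance -1; mR−mL=3/4 → turn +1·90°

0 60/181 60/149 -30/149 3510/26969 -5 7 E
1 30/73 6/17 -3/17 291/1241 -6 7 N
2 60/73 60/109 -30/109 4350/7957 -6 8 W
3 5/6 15/13 -15/26 10/39 -7 8 S
4 12/37 12/29 -6/29 126/1073 -7 9 E
5 30/89 30/97 -15/97 1575/8633 -8 9 N
6 60/101 12/29 -6/29 1134/2929 -8 10 W
7 3/4 15/17 -15/34 21/68 -9 10 S
final -9 11 E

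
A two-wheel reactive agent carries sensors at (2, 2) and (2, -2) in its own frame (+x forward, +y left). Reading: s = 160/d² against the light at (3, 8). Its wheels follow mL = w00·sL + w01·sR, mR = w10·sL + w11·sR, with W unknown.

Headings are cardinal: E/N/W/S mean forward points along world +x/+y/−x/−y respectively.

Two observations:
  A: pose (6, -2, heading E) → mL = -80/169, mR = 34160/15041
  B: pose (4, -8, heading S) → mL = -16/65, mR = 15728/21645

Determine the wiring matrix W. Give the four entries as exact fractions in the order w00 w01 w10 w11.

obs A: pose=(6,-2,E) → sL=160/89, sR=160/169, mL=-80/169, mR=34160/15041
obs B: pose=(4,-8,S) → sL=160/333, sR=32/65, mL=-16/65, mR=15728/21645
sensor matrix S = [[160/89, 160/169], [160/333, 32/65]]; det S = 2154496/5008653
solve [mL_A; mL_B] = S·[w00; w01] and [mR_A; mR_B] = S·[w10; w11]:
  w00 = 0, w01 = -1/2, w10 = 1, w11 = 1/2

0 -1/2 1 1/2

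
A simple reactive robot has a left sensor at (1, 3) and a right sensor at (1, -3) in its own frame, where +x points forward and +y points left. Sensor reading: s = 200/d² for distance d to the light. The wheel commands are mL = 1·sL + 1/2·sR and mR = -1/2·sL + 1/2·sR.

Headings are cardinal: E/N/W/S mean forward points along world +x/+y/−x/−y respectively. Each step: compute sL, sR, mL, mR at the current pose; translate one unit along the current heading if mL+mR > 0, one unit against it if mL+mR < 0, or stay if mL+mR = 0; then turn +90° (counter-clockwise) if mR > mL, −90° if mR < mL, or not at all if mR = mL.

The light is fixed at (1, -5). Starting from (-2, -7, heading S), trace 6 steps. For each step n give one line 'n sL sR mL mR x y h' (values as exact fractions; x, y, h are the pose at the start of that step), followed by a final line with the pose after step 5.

0 200/9 40/9 220/9 -80/9 -2 -7 S
1 50/13 25/2 525/52 225/52 -2 -8 W
2 200/53 40 1260/53 960/53 -3 -8 N
3 20 100/17 390/17 -120/17 -3 -7 E
4 200/9 40/9 220/9 -80/9 -2 -7 S
5 50/13 25/2 525/52 225/52 -2 -8 W
final -3 -8 N

n=0: pose=(-2,-7,S); sL=200/9, sR=40/9; mL=220/9, mR=-80/9; mL+mR=140/9 → advance +1; mR−mL=-100/3 → turn -1·90°
n=1: pose=(-2,-8,W); sL=50/13, sR=25/2; mL=525/52, mR=225/52; mL+mR=375/26 → advance +1; mR−mL=-75/13 → turn -1·90°
n=2: pose=(-3,-8,N); sL=200/53, sR=40; mL=1260/53, mR=960/53; mL+mR=2220/53 → advance +1; mR−mL=-300/53 → turn -1·90°
n=3: pose=(-3,-7,E); sL=20, sR=100/17; mL=390/17, mR=-120/17; mL+mR=270/17 → advance +1; mR−mL=-30 → turn -1·90°
n=4: pose=(-2,-7,S); sL=200/9, sR=40/9; mL=220/9, mR=-80/9; mL+mR=140/9 → advance +1; mR−mL=-100/3 → turn -1·90°
n=5: pose=(-2,-8,W); sL=50/13, sR=25/2; mL=525/52, mR=225/52; mL+mR=375/26 → advance +1; mR−mL=-75/13 → turn -1·90°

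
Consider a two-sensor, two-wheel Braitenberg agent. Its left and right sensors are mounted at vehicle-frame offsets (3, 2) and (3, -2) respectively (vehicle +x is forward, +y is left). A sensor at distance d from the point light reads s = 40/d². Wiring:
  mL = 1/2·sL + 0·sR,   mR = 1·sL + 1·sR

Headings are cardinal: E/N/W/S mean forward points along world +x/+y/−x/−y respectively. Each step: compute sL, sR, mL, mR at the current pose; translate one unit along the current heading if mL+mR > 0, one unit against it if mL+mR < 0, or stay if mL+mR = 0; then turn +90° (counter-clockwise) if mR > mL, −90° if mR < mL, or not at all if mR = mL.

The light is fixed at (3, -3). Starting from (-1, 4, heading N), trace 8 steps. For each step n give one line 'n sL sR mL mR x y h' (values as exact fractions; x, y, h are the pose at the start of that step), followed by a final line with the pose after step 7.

0 5/17 5/13 5/34 150/221 -1 4 N
1 8/17 40/149 4/17 1872/2533 -1 5 W
2 20/17 20/37 10/17 1080/629 -2 5 S
3 8/17 40/29 4/17 912/493 -2 4 E
4 5/17 5/13 5/34 150/221 -1 4 N
5 8/17 40/149 4/17 1872/2533 -1 5 W
6 20/17 20/37 10/17 1080/629 -2 5 S
7 8/17 40/29 4/17 912/493 -2 4 E
final -1 4 N

n=0: pose=(-1,4,N); sL=5/17, sR=5/13; mL=5/34, mR=150/221; mL+mR=365/442 → advance +1; mR−mL=235/442 → turn +1·90°
n=1: pose=(-1,5,W); sL=8/17, sR=40/149; mL=4/17, mR=1872/2533; mL+mR=2468/2533 → advance +1; mR−mL=1276/2533 → turn +1·90°
n=2: pose=(-2,5,S); sL=20/17, sR=20/37; mL=10/17, mR=1080/629; mL+mR=1450/629 → advance +1; mR−mL=710/629 → turn +1·90°
n=3: pose=(-2,4,E); sL=8/17, sR=40/29; mL=4/17, mR=912/493; mL+mR=1028/493 → advance +1; mR−mL=796/493 → turn +1·90°
n=4: pose=(-1,4,N); sL=5/17, sR=5/13; mL=5/34, mR=150/221; mL+mR=365/442 → advance +1; mR−mL=235/442 → turn +1·90°
n=5: pose=(-1,5,W); sL=8/17, sR=40/149; mL=4/17, mR=1872/2533; mL+mR=2468/2533 → advance +1; mR−mL=1276/2533 → turn +1·90°
n=6: pose=(-2,5,S); sL=20/17, sR=20/37; mL=10/17, mR=1080/629; mL+mR=1450/629 → advance +1; mR−mL=710/629 → turn +1·90°
n=7: pose=(-2,4,E); sL=8/17, sR=40/29; mL=4/17, mR=912/493; mL+mR=1028/493 → advance +1; mR−mL=796/493 → turn +1·90°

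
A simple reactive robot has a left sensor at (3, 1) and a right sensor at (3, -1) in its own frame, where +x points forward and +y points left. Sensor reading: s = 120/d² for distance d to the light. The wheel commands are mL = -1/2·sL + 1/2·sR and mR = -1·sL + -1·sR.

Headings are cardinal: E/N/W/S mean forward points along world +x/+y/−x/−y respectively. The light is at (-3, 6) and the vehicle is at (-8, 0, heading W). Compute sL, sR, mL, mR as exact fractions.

120/113 120/89 1440/10057 -24240/10057

left sensor world pos  = (-11, -1); dL² = 113
right sensor world pos = (-11, 1); dR² = 89
sL = 120/113 = 120/113
sR = 120/89 = 120/89
mL = -1/2·sL + 1/2·sR = 1440/10057
mR = -1·sL + -1·sR = -24240/10057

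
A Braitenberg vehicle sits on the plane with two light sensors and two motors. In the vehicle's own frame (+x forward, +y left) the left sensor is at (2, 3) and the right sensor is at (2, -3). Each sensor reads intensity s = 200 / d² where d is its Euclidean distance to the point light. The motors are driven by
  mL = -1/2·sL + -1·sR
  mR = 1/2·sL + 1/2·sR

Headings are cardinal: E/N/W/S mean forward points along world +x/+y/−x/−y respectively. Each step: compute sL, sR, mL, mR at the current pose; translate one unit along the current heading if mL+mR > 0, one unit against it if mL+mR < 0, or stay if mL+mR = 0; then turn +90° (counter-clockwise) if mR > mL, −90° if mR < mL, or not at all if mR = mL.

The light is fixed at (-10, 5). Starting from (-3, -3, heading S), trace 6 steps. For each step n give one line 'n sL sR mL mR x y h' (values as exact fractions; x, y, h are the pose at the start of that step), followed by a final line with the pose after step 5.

0 1 50/29 -129/58 79/58 -3 -3 S
1 200/97 200/181 -37500/17557 27800/17557 -3 -2 E
2 100/17 100/53 -4350/901 3500/901 -4 -2 N
3 200/137 200/41 -31500/5617 17800/5617 -4 -3 W
4 1 50/29 -129/58 79/58 -3 -3 S
5 200/97 200/181 -37500/17557 27800/17557 -3 -2 E
final -4 -2 N

n=0: pose=(-3,-3,S); sL=1, sR=50/29; mL=-129/58, mR=79/58; mL+mR=-25/29 → advance -1; mR−mL=104/29 → turn +1·90°
n=1: pose=(-3,-2,E); sL=200/97, sR=200/181; mL=-37500/17557, mR=27800/17557; mL+mR=-100/181 → advance -1; mR−mL=65300/17557 → turn +1·90°
n=2: pose=(-4,-2,N); sL=100/17, sR=100/53; mL=-4350/901, mR=3500/901; mL+mR=-50/53 → advance -1; mR−mL=7850/901 → turn +1·90°
n=3: pose=(-4,-3,W); sL=200/137, sR=200/41; mL=-31500/5617, mR=17800/5617; mL+mR=-100/41 → advance -1; mR−mL=49300/5617 → turn +1·90°
n=4: pose=(-3,-3,S); sL=1, sR=50/29; mL=-129/58, mR=79/58; mL+mR=-25/29 → advance -1; mR−mL=104/29 → turn +1·90°
n=5: pose=(-3,-2,E); sL=200/97, sR=200/181; mL=-37500/17557, mR=27800/17557; mL+mR=-100/181 → advance -1; mR−mL=65300/17557 → turn +1·90°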